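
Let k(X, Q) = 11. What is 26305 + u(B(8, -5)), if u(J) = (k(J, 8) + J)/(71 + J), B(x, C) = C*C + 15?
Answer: 973302/37 ≈ 26305.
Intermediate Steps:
B(x, C) = 15 + C**2 (B(x, C) = C**2 + 15 = 15 + C**2)
u(J) = (11 + J)/(71 + J)
26305 + u(B(8, -5)) = 26305 + (11 + (15 + (-5)**2))/(71 + (15 + (-5)**2)) = 26305 + (11 + (15 + 25))/(71 + (15 + 25)) = 26305 + (11 + 40)/(71 + 40) = 26305 + 51/111 = 26305 + (1/111)*51 = 26305 + 17/37 = 973302/37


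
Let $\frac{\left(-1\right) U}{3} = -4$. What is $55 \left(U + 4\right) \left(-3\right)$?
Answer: $-2640$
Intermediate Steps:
$U = 12$ ($U = \left(-3\right) \left(-4\right) = 12$)
$55 \left(U + 4\right) \left(-3\right) = 55 \left(12 + 4\right) \left(-3\right) = 55 \cdot 16 \left(-3\right) = 55 \left(-48\right) = -2640$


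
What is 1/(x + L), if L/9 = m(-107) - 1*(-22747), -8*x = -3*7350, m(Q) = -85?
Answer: 4/826857 ≈ 4.8376e-6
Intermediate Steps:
x = 11025/4 (x = -(-3)*7350/8 = -⅛*(-22050) = 11025/4 ≈ 2756.3)
L = 203958 (L = 9*(-85 - 1*(-22747)) = 9*(-85 + 22747) = 9*22662 = 203958)
1/(x + L) = 1/(11025/4 + 203958) = 1/(826857/4) = 4/826857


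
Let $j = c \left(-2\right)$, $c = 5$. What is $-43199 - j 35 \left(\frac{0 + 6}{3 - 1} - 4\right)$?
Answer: $-43549$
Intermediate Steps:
$j = -10$ ($j = 5 \left(-2\right) = -10$)
$-43199 - j 35 \left(\frac{0 + 6}{3 - 1} - 4\right) = -43199 - \left(-10\right) 35 \left(\frac{0 + 6}{3 - 1} - 4\right) = -43199 - - 350 \left(\frac{6}{2} - 4\right) = -43199 - - 350 \left(6 \cdot \frac{1}{2} - 4\right) = -43199 - - 350 \left(3 - 4\right) = -43199 - \left(-350\right) \left(-1\right) = -43199 - 350 = -43549$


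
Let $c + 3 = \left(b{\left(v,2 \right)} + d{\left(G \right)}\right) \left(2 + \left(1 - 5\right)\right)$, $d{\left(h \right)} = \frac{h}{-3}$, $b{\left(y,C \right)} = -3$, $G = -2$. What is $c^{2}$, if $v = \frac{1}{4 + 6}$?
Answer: $\frac{25}{9} \approx 2.7778$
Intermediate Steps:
$v = \frac{1}{10} \approx 0.1$
$d{\left(h \right)} = - \frac{h}{3}$ ($d{\left(h \right)} = h \left(- \frac{1}{3}\right) = - \frac{h}{3}$)
$c = \frac{5}{3}$ ($c = -3 + \left(-3 - - \frac{2}{3}\right) \left(2 + \left(1 - 5\right)\right) = -3 + \left(-3 + \frac{2}{3}\right) \left(2 + \left(1 - 5\right)\right) = -3 - \frac{7 \left(2 - 4\right)}{3} = -3 - - \frac{14}{3} = -3 + \frac{14}{3} = \frac{5}{3} \approx 1.6667$)
$c^{2} = \left(\frac{5}{3}\right)^{2} = \frac{25}{9}$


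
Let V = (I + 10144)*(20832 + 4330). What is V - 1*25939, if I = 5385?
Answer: 390714759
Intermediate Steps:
V = 390740698 (V = (5385 + 10144)*(20832 + 4330) = 15529*25162 = 390740698)
V - 1*25939 = 390740698 - 1*25939 = 390740698 - 25939 = 390714759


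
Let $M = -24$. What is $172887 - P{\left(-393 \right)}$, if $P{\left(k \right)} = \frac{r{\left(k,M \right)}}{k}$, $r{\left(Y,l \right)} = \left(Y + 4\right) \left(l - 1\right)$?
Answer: $\frac{67954316}{393} \approx 1.7291 \cdot 10^{5}$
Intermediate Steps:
$r{\left(Y,l \right)} = \left(-1 + l\right) \left(4 + Y\right)$ ($r{\left(Y,l \right)} = \left(4 + Y\right) \left(-1 + l\right) = \left(-1 + l\right) \left(4 + Y\right)$)
$P{\left(k \right)} = \frac{-100 - 25 k}{k}$ ($P{\left(k \right)} = \frac{-4 - k + 4 \left(-24\right) + k \left(-24\right)}{k} = \frac{-4 - k - 96 - 24 k}{k} = \frac{-100 - 25 k}{k}$)
$172887 - P{\left(-393 \right)} = 172887 - \left(-25 - \frac{100}{-393}\right) = 172887 - \left(-25 - - \frac{100}{393}\right) = 172887 - \left(-25 + \frac{100}{393}\right) = 172887 - - \frac{9725}{393} = 172887 + \frac{9725}{393} = \frac{67954316}{393}$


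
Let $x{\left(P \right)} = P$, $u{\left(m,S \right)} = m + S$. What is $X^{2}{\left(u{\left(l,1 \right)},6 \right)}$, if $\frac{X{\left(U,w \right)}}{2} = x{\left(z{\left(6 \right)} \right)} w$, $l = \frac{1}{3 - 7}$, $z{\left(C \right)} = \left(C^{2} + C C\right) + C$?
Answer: $876096$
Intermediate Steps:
$z{\left(C \right)} = C + 2 C^{2}$ ($z{\left(C \right)} = \left(C^{2} + C^{2}\right) + C = 2 C^{2} + C = C + 2 C^{2}$)
$l = - \frac{1}{4}$ ($l = \frac{1}{-4} = - \frac{1}{4} \approx -0.25$)
$u{\left(m,S \right)} = S + m$
$X{\left(U,w \right)} = 156 w$ ($X{\left(U,w \right)} = 2 \cdot 6 \left(1 + 2 \cdot 6\right) w = 2 \cdot 6 \left(1 + 12\right) w = 2 \cdot 6 \cdot 13 w = 2 \cdot 78 w = 156 w$)
$X^{2}{\left(u{\left(l,1 \right)},6 \right)} = \left(156 \cdot 6\right)^{2} = 936^{2} = 876096$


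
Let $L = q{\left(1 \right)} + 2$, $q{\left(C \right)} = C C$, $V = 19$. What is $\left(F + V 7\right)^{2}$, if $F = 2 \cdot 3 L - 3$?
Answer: $21904$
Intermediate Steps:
$q{\left(C \right)} = C^{2}$
$L = 3$ ($L = 1^{2} + 2 = 1 + 2 = 3$)
$F = 15$ ($F = 2 \cdot 3 \cdot 3 - 3 = 6 \cdot 3 - 3 = 18 - 3 = 15$)
$\left(F + V 7\right)^{2} = \left(15 + 19 \cdot 7\right)^{2} = \left(15 + 133\right)^{2} = 148^{2} = 21904$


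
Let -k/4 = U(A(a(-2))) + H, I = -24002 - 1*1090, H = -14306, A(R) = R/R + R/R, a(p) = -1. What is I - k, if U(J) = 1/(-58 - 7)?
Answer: -5350544/65 ≈ -82316.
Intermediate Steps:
A(R) = 2 (A(R) = 1 + 1 = 2)
U(J) = -1/65 (U(J) = 1/(-65) = -1/65)
I = -25092 (I = -24002 - 1090 = -25092)
k = 3719564/65 (k = -4*(-1/65 - 14306) = -4*(-929891/65) = 3719564/65 ≈ 57224.)
I - k = -25092 - 1*3719564/65 = -25092 - 3719564/65 = -5350544/65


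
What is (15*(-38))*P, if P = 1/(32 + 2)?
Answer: -285/17 ≈ -16.765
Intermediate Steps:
P = 1/34 ≈ 0.029412
(15*(-38))*P = (15*(-38))*(1/34) = -570*1/34 = -285/17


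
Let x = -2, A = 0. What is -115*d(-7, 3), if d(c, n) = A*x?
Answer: 0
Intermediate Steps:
d(c, n) = 0 (d(c, n) = 0*(-2) = 0)
-115*d(-7, 3) = -115*0 = 0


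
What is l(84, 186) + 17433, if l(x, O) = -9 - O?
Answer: 17238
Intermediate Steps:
l(84, 186) + 17433 = (-9 - 1*186) + 17433 = (-9 - 186) + 17433 = -195 + 17433 = 17238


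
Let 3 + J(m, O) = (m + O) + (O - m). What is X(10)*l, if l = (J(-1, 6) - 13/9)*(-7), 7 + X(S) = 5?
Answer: 952/9 ≈ 105.78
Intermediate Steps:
X(S) = -2 (X(S) = -7 + 5 = -2)
J(m, O) = -3 + 2*O (J(m, O) = -3 + ((m + O) + (O - m)) = -3 + ((O + m) + (O - m)) = -3 + 2*O)
l = -476/9 (l = ((-3 + 2*6) - 13/9)*(-7) = ((-3 + 12) - 13*⅑)*(-7) = (9 - 13/9)*(-7) = (68/9)*(-7) = -476/9 ≈ -52.889)
X(10)*l = -2*(-476/9) = 952/9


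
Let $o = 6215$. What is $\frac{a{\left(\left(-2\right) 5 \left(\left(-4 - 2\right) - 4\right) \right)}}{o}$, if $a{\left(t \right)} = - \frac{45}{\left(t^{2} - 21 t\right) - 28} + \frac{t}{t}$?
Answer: $\frac{2609}{16308160} \approx 0.00015998$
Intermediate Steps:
$a{\left(t \right)} = 1 - \frac{45}{-28 + t^{2} - 21 t}$ ($a{\left(t \right)} = - \frac{45}{-28 + t^{2} - 21 t} + 1 = 1 - \frac{45}{-28 + t^{2} - 21 t}$)
$\frac{a{\left(\left(-2\right) 5 \left(\left(-4 - 2\right) - 4\right) \right)}}{o} = \frac{\frac{1}{28 - \left(\left(-2\right) 5 \left(\left(-4 - 2\right) - 4\right)\right)^{2} + 21 \left(-2\right) 5 \left(\left(-4 - 2\right) - 4\right)} \left(73 - \left(\left(-2\right) 5 \left(\left(-4 - 2\right) - 4\right)\right)^{2} + 21 \left(-2\right) 5 \left(\left(-4 - 2\right) - 4\right)\right)}{6215} = \frac{73 - \left(- 10 \left(-6 - 4\right)\right)^{2} + 21 \left(- 10 \left(-6 - 4\right)\right)}{28 - \left(- 10 \left(-6 - 4\right)\right)^{2} + 21 \left(- 10 \left(-6 - 4\right)\right)} \frac{1}{6215} = \frac{73 - \left(\left(-10\right) \left(-10\right)\right)^{2} + 21 \left(\left(-10\right) \left(-10\right)\right)}{28 - \left(\left(-10\right) \left(-10\right)\right)^{2} + 21 \left(\left(-10\right) \left(-10\right)\right)} \frac{1}{6215} = \frac{73 - 100^{2} + 21 \cdot 100}{28 - 100^{2} + 21 \cdot 100} \cdot \frac{1}{6215} = \frac{73 - 10000 + 2100}{28 - 10000 + 2100} \cdot \frac{1}{6215} = \frac{1}{-7872} \left(-7827\right) \frac{1}{6215} = \left(- \frac{1}{7872}\right) \left(-7827\right) \frac{1}{6215} = \frac{2609}{2624} \cdot \frac{1}{6215} = \frac{2609}{16308160}$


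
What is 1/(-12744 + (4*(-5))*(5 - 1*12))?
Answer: -1/12604 ≈ -7.9340e-5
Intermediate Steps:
1/(-12744 + (4*(-5))*(5 - 1*12)) = 1/(-12744 - 20*(5 - 12)) = 1/(-12744 - 20*(-7)) = 1/(-12744 + 140) = 1/(-12604) = -1/12604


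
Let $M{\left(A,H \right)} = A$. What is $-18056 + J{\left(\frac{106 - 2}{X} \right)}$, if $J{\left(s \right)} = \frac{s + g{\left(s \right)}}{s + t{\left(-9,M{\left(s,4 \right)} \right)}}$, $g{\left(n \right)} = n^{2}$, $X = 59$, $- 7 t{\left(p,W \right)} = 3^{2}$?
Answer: $- \frac{209746224}{11623} \approx -18046.0$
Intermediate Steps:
$t{\left(p,W \right)} = - \frac{9}{7}$ ($t{\left(p,W \right)} = - \frac{3^{2}}{7} = \left(- \frac{1}{7}\right) 9 = - \frac{9}{7}$)
$J{\left(s \right)} = \frac{s + s^{2}}{- \frac{9}{7} + s}$ ($J{\left(s \right)} = \frac{s + s^{2}}{s - \frac{9}{7}} = \frac{s + s^{2}}{- \frac{9}{7} + s}$)
$-18056 + J{\left(\frac{106 - 2}{X} \right)} = -18056 + \frac{7 \frac{106 - 2}{59} \left(1 + \frac{106 - 2}{59}\right)}{-9 + 7 \frac{106 - 2}{59}} = -18056 + \frac{7 \cdot 104 \cdot \frac{1}{59} \left(1 + 104 \cdot \frac{1}{59}\right)}{-9 + 7 \cdot 104 \cdot \frac{1}{59}} = -18056 + 7 \cdot \frac{104}{59} \frac{1}{-9 + 7 \cdot \frac{104}{59}} \left(1 + \frac{104}{59}\right) = -18056 + 7 \cdot \frac{104}{59} \frac{1}{-9 + \frac{728}{59}} \cdot \frac{163}{59} = -18056 + 7 \cdot \frac{104}{59} \frac{1}{\frac{197}{59}} \cdot \frac{163}{59} = -18056 + 7 \cdot \frac{104}{59} \cdot \frac{59}{197} \cdot \frac{163}{59} = -18056 + \frac{118664}{11623} = - \frac{209746224}{11623}$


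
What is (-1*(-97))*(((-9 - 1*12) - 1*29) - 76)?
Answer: -12222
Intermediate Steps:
(-1*(-97))*(((-9 - 1*12) - 1*29) - 76) = 97*(((-9 - 12) - 29) - 76) = 97*((-21 - 29) - 76) = 97*(-50 - 76) = 97*(-126) = -12222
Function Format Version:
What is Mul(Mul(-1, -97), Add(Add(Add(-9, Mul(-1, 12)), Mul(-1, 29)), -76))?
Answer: -12222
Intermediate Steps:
Mul(Mul(-1, -97), Add(Add(Add(-9, Mul(-1, 12)), Mul(-1, 29)), -76)) = Mul(97, Add(Add(Add(-9, -12), -29), -76)) = Mul(97, Add(Add(-21, -29), -76)) = Mul(97, Add(-50, -76)) = Mul(97, -126) = -12222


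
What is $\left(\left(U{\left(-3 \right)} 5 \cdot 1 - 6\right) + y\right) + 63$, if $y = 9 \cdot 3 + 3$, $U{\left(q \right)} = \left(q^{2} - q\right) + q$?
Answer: $132$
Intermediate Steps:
$U{\left(q \right)} = q^{2}$
$y = 30$ ($y = 27 + 3 = 30$)
$\left(\left(U{\left(-3 \right)} 5 \cdot 1 - 6\right) + y\right) + 63 = \left(\left(\left(-3\right)^{2} \cdot 5 \cdot 1 - 6\right) + 30\right) + 63 = \left(\left(9 \cdot 5 - 6\right) + 30\right) + 63 = \left(\left(45 - 6\right) + 30\right) + 63 = \left(39 + 30\right) + 63 = 69 + 63 = 132$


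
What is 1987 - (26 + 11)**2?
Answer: 618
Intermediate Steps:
1987 - (26 + 11)**2 = 1987 - 1*37**2 = 1987 - 1*1369 = 1987 - 1369 = 618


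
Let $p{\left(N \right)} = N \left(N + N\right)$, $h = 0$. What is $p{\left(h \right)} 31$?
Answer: $0$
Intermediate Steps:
$p{\left(N \right)} = 2 N^{2}$ ($p{\left(N \right)} = N 2 N = 2 N^{2}$)
$p{\left(h \right)} 31 = 2 \cdot 0^{2} \cdot 31 = 2 \cdot 0 \cdot 31 = 0 \cdot 31 = 0$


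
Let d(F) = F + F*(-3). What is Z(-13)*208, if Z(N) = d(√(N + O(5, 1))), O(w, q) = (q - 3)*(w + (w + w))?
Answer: -416*I*√43 ≈ -2727.9*I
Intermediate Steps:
O(w, q) = 3*w*(-3 + q) (O(w, q) = (-3 + q)*(w + 2*w) = (-3 + q)*(3*w) = 3*w*(-3 + q))
d(F) = -2*F (d(F) = F - 3*F = -2*F)
Z(N) = -2*√(-30 + N) (Z(N) = -2*√(N + 3*5*(-3 + 1)) = -2*√(N + 3*5*(-2)) = -2*√(N - 30) = -2*√(-30 + N))
Z(-13)*208 = -2*√(-30 - 13)*208 = -2*I*√43*208 = -416*I*√43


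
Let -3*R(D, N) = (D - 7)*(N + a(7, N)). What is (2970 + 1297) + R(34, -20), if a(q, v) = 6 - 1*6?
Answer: 4447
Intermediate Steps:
a(q, v) = 0 (a(q, v) = 6 - 6 = 0)
R(D, N) = -N*(-7 + D)/3 (R(D, N) = -(D - 7)*(N + 0)/3 = -(-7 + D)*N/3 = -N*(-7 + D)/3)
(2970 + 1297) + R(34, -20) = (2970 + 1297) + (1/3)*(-20)*(7 - 1*34) = 4267 + (1/3)*(-20)*(7 - 34) = 4267 + (1/3)*(-20)*(-27) = 4267 + 180 = 4447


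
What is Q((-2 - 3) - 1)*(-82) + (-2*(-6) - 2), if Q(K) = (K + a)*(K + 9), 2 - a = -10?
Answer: -1466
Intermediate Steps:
a = 12 (a = 2 - 1*(-10) = 2 + 10 = 12)
Q(K) = (9 + K)*(12 + K) (Q(K) = (K + 12)*(K + 9) = (12 + K)*(9 + K) = (9 + K)*(12 + K))
Q((-2 - 3) - 1)*(-82) + (-2*(-6) - 2) = (108 + ((-2 - 3) - 1)² + 21*((-2 - 3) - 1))*(-82) + (-2*(-6) - 2) = (108 + (-5 - 1)² + 21*(-5 - 1))*(-82) + (12 - 2) = (108 + (-6)² + 21*(-6))*(-82) + 10 = (108 + 36 - 126)*(-82) + 10 = 18*(-82) + 10 = -1476 + 10 = -1466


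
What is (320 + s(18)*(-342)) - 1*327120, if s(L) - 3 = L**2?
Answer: -438634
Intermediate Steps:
s(L) = 3 + L**2
(320 + s(18)*(-342)) - 1*327120 = (320 + (3 + 18**2)*(-342)) - 1*327120 = (320 + (3 + 324)*(-342)) - 327120 = (320 + 327*(-342)) - 327120 = (320 - 111834) - 327120 = -111514 - 327120 = -438634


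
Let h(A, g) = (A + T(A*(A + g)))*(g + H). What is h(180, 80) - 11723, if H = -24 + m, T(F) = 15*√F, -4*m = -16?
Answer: -923 + 54000*√13 ≈ 1.9378e+5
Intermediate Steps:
m = 4 (m = -¼*(-16) = 4)
H = -20 (H = -24 + 4 = -20)
h(A, g) = (-20 + g)*(A + 15*√(A*(A + g))) (h(A, g) = (A + 15*√(A*(A + g)))*(g - 20) = (A + 15*√(A*(A + g)))*(-20 + g) = (-20 + g)*(A + 15*√(A*(A + g))))
h(180, 80) - 11723 = (-300*6*√5*√(180 + 80) - 20*180 + 180*80 + 15*80*√(180*(180 + 80))) - 11723 = (-300*60*√13 - 3600 + 14400 + 15*80*√(180*260)) - 11723 = (-18000*√13 - 3600 + 14400 + 15*80*√46800) - 11723 = (-18000*√13 - 3600 + 14400 + 15*80*(60*√13)) - 11723 = (-18000*√13 - 3600 + 14400 + 72000*√13) - 11723 = (10800 + 54000*√13) - 11723 = -923 + 54000*√13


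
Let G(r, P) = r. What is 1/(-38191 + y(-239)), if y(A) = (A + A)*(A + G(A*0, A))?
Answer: 1/76051 ≈ 1.3149e-5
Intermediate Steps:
y(A) = 2*A**2 (y(A) = (A + A)*(A + A*0) = (2*A)*(A + 0) = (2*A)*A = 2*A**2)
1/(-38191 + y(-239)) = 1/(-38191 + 2*(-239)**2) = 1/(-38191 + 2*57121) = 1/(-38191 + 114242) = 1/76051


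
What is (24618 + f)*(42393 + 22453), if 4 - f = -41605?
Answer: 4294556042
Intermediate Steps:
f = 41609 (f = 4 - 1*(-41605) = 4 + 41605 = 41609)
(24618 + f)*(42393 + 22453) = (24618 + 41609)*(42393 + 22453) = 66227*64846 = 4294556042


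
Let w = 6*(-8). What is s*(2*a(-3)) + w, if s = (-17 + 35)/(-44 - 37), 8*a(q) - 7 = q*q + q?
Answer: -877/18 ≈ -48.722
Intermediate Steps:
a(q) = 7/8 + q/8 + q²/8 (a(q) = 7/8 + (q*q + q)/8 = 7/8 + (q² + q)/8 = 7/8 + (q + q²)/8 = 7/8 + (q/8 + q²/8) = 7/8 + q/8 + q²/8)
s = -2/9 (s = 18/(-81) = 18*(-1/81) = -2/9 ≈ -0.22222)
w = -48
s*(2*a(-3)) + w = -4*(7/8 + (⅛)*(-3) + (⅛)*(-3)²)/9 - 48 = -4*(7/8 - 3/8 + (⅛)*9)/9 - 48 = -4*(7/8 - 3/8 + 9/8)/9 - 48 = -4*13/(9*8) - 48 = -2/9*13/4 - 48 = -13/18 - 48 = -877/18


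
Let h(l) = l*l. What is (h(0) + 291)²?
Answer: 84681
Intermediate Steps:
h(l) = l²
(h(0) + 291)² = (0² + 291)² = (0 + 291)² = 291² = 84681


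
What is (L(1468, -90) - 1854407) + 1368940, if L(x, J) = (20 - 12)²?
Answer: -485403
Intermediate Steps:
L(x, J) = 64 (L(x, J) = 8² = 64)
(L(1468, -90) - 1854407) + 1368940 = (64 - 1854407) + 1368940 = -1854343 + 1368940 = -485403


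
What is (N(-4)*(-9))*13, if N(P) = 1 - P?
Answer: -585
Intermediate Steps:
(N(-4)*(-9))*13 = ((1 - 1*(-4))*(-9))*13 = ((1 + 4)*(-9))*13 = (5*(-9))*13 = -45*13 = -585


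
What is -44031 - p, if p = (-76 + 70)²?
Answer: -44067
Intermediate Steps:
p = 36 (p = (-6)² = 36)
-44031 - p = -44031 - 1*36 = -44031 - 36 = -44067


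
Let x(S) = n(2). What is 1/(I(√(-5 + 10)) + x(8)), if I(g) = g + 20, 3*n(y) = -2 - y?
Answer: 168/3091 - 9*√5/3091 ≈ 0.047841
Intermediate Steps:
n(y) = -⅔ - y/3 (n(y) = (-2 - y)/3 = -⅔ - y/3)
x(S) = -4/3 (x(S) = -⅔ - ⅓*2 = -⅔ - ⅔ = -4/3)
I(g) = 20 + g
1/(I(√(-5 + 10)) + x(8)) = 1/((20 + √(-5 + 10)) - 4/3) = 1/((20 + √5) - 4/3) = 1/(56/3 + √5)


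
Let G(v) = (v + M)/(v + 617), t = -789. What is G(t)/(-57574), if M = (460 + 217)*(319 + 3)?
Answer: 217205/9902728 ≈ 0.021934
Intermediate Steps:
M = 217994 (M = 677*322 = 217994)
G(v) = (217994 + v)/(617 + v) (G(v) = (v + 217994)/(v + 617) = (217994 + v)/(617 + v))
G(t)/(-57574) = ((217994 - 789)/(617 - 789))/(-57574) = (217205/(-172))*(-1/57574) = -1/172*217205*(-1/57574) = -217205/172*(-1/57574) = 217205/9902728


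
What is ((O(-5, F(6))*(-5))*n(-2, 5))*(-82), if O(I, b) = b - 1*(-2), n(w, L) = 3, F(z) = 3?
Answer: 6150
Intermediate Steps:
O(I, b) = 2 + b (O(I, b) = b + 2 = 2 + b)
((O(-5, F(6))*(-5))*n(-2, 5))*(-82) = (((2 + 3)*(-5))*3)*(-82) = ((5*(-5))*3)*(-82) = -25*3*(-82) = -75*(-82) = 6150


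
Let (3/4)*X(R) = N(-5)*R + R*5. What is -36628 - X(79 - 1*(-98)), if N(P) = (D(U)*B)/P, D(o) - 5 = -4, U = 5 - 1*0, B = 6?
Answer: -187624/5 ≈ -37525.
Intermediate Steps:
U = 5 (U = 5 + 0 = 5)
D(o) = 1 (D(o) = 5 - 4 = 1)
N(P) = 6/P (N(P) = (1*6)/P = 6/P)
X(R) = 76*R/15 (X(R) = 4*((6/(-5))*R + R*5)/3 = 4*((6*(-⅕))*R + 5*R)/3 = 4*(-6*R/5 + 5*R)/3 = 4*(19*R/5)/3 = 76*R/15)
-36628 - X(79 - 1*(-98)) = -36628 - 76*(79 - 1*(-98))/15 = -36628 - 76*(79 + 98)/15 = -36628 - 76*177/15 = -36628 - 1*4484/5 = -36628 - 4484/5 = -187624/5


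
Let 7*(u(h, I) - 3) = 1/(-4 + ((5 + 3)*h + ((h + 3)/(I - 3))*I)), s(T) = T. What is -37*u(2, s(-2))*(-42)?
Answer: 32745/7 ≈ 4677.9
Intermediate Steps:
u(h, I) = 3 + 1/(7*(-4 + 8*h + I*(3 + h)/(-3 + I))) (u(h, I) = 3 + 1/(7*(-4 + ((5 + 3)*h + ((h + 3)/(I - 3))*I))) = 3 + 1/(7*(-4 + (8*h + ((3 + h)/(-3 + I))*I))) = 3 + 1/(7*(-4 + (8*h + I*(3 + h)/(-3 + I)))) = 3 + 1/(7*(-4 + 8*h + I*(3 + h)/(-3 + I))))
-37*u(2, s(-2))*(-42) = -37*(249 - 504*2 - 20*(-2) + 189*(-2)*2)/(7*(12 - 1*(-2) - 24*2 + 9*(-2)*2))*(-42) = -37*(249 - 1008 + 40 - 756)/(7*(12 + 2 - 48 - 36))*(-42) = -37*(-1475)/(7*(-70))*(-42) = -37*(-1)*(-1475)/(7*70)*(-42) = -37*295/98*(-42) = -10915/98*(-42) = 32745/7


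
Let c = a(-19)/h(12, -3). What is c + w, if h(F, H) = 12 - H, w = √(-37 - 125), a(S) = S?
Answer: -19/15 + 9*I*√2 ≈ -1.2667 + 12.728*I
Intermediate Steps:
w = 9*I*√2 (w = √(-162) = 9*I*√2 ≈ 12.728*I)
c = -19/15 (c = -19/(12 - 1*(-3)) = -19/(12 + 3) = -19/15 ≈ -1.2667)
c + w = -19/15 + 9*I*√2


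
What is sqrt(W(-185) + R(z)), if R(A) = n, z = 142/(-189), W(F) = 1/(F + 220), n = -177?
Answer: I*sqrt(216790)/35 ≈ 13.303*I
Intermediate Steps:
W(F) = 1/(220 + F)
z = -142/189 (z = 142*(-1/189) = -142/189 ≈ -0.75132)
R(A) = -177
sqrt(W(-185) + R(z)) = sqrt(1/(220 - 185) - 177) = sqrt(1/35 - 177) = sqrt(-6194/35) = I*sqrt(216790)/35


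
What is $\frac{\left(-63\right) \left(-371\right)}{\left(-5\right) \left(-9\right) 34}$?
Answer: $\frac{2597}{170} \approx 15.276$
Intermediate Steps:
$\frac{\left(-63\right) \left(-371\right)}{\left(-5\right) \left(-9\right) 34} = \frac{23373}{45 \cdot 34} = \frac{23373}{1530} = 23373 \cdot \frac{1}{1530} = \frac{2597}{170}$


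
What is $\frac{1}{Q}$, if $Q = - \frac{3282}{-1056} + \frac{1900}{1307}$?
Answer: $\frac{230032}{1049329} \approx 0.21922$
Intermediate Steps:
$Q = \frac{1049329}{230032}$ ($Q = \left(-3282\right) \left(- \frac{1}{1056}\right) + 1900 \cdot \frac{1}{1307} = \frac{547}{176} + \frac{1900}{1307} = \frac{1049329}{230032} \approx 4.5617$)
$\frac{1}{Q} = \frac{1}{\frac{1049329}{230032}} = \frac{230032}{1049329}$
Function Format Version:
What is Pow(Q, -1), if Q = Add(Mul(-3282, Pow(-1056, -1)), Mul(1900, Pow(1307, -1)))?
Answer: Rational(230032, 1049329) ≈ 0.21922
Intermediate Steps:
Q = Rational(1049329, 230032) (Q = Add(Mul(-3282, Rational(-1, 1056)), Mul(1900, Rational(1, 1307))) = Add(Rational(547, 176), Rational(1900, 1307)) = Rational(1049329, 230032) ≈ 4.5617)
Pow(Q, -1) = Pow(Rational(1049329, 230032), -1) = Rational(230032, 1049329)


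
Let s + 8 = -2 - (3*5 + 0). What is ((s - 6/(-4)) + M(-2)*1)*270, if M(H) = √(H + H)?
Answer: -6345 + 540*I ≈ -6345.0 + 540.0*I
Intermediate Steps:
M(H) = √2*√H (M(H) = √(2*H) = √2*√H)
s = -25 (s = -8 + (-2 - (3*5 + 0)) = -8 + (-2 - (15 + 0)) = -8 + (-2 - 1*15) = -8 + (-2 - 15) = -8 - 17 = -25)
((s - 6/(-4)) + M(-2)*1)*270 = ((-25 - 6/(-4)) + (√2*√(-2))*1)*270 = ((-25 - 6*(-1)/4) + (√2*(I*√2))*1)*270 = ((-25 - 1*(-3/2)) + (2*I)*1)*270 = ((-25 + 3/2) + 2*I)*270 = (-47/2 + 2*I)*270 = -6345 + 540*I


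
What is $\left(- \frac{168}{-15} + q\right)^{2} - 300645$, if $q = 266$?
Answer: $- \frac{5595129}{25} \approx -2.2381 \cdot 10^{5}$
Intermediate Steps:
$\left(- \frac{168}{-15} + q\right)^{2} - 300645 = \left(- \frac{168}{-15} + 266\right)^{2} - 300645 = \left(\left(-168\right) \left(- \frac{1}{15}\right) + 266\right)^{2} - 300645 = \left(\frac{56}{5} + 266\right)^{2} - 300645 = \left(\frac{1386}{5}\right)^{2} - 300645 = \frac{1920996}{25} - 300645 = - \frac{5595129}{25}$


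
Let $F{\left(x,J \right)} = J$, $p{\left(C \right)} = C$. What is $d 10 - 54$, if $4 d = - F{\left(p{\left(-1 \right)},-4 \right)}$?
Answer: $-44$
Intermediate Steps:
$d = 1$ ($d = \frac{\left(-1\right) \left(-4\right)}{4} = \frac{1}{4} \cdot 4 = 1$)
$d 10 - 54 = 1 \cdot 10 - 54 = 10 - 54 = -44$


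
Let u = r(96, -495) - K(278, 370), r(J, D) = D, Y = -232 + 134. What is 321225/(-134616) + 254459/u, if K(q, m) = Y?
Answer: -11460593023/17814184 ≈ -643.34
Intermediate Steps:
Y = -98
K(q, m) = -98
u = -397 (u = -495 - 1*(-98) = -495 + 98 = -397)
321225/(-134616) + 254459/u = 321225/(-134616) + 254459/(-397) = 321225*(-1/134616) + 254459*(-1/397) = -107075/44872 - 254459/397 = -11460593023/17814184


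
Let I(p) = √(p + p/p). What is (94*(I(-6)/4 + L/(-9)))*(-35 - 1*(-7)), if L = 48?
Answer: 42112/3 - 658*I*√5 ≈ 14037.0 - 1471.3*I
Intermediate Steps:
I(p) = √(1 + p) (I(p) = √(p + 1) = √(1 + p))
(94*(I(-6)/4 + L/(-9)))*(-35 - 1*(-7)) = (94*(√(1 - 6)/4 + 48/(-9)))*(-35 - 1*(-7)) = (94*(√(-5)*(¼) + 48*(-⅑)))*(-35 + 7) = (94*((I*√5)*(¼) - 16/3))*(-28) = (94*(I*√5/4 - 16/3))*(-28) = (94*(-16/3 + I*√5/4))*(-28) = (-1504/3 + 47*I*√5/2)*(-28) = 42112/3 - 658*I*√5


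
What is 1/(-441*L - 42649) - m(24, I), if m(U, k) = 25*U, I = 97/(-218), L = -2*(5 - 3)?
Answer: -24531001/40885 ≈ -600.00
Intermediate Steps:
L = -4 (L = -2*2 = -4)
I = -97/218 (I = 97*(-1/218) = -97/218 ≈ -0.44495)
1/(-441*L - 42649) - m(24, I) = 1/(-441*(-4) - 42649) - 25*24 = 1/(1764 - 42649) - 1*600 = 1/(-40885) - 600 = -1/40885 - 600 = -24531001/40885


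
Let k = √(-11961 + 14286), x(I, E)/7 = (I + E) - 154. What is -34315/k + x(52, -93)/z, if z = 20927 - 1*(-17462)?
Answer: -105/2953 - 6863*√93/93 ≈ -711.70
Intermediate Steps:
z = 38389 (z = 20927 + 17462 = 38389)
x(I, E) = -1078 + 7*E + 7*I (x(I, E) = 7*((I + E) - 154) = 7*((E + I) - 154) = 7*(-154 + E + I) = -1078 + 7*E + 7*I)
k = 5*√93 (k = √2325 = 5*√93 ≈ 48.218)
-34315/k + x(52, -93)/z = -34315*√93/465 + (-1078 + 7*(-93) + 7*52)/38389 = -6863*√93/93 + (-1078 - 651 + 364)*(1/38389) = -6863*√93/93 - 1365*1/38389 = -6863*√93/93 - 105/2953 = -105/2953 - 6863*√93/93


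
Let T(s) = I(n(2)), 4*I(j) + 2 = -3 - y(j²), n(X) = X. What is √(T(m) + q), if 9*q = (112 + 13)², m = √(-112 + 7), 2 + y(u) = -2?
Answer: √62491/6 ≈ 41.664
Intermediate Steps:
y(u) = -4 (y(u) = -2 - 2 = -4)
I(j) = -¼ (I(j) = -½ + (-3 - 1*(-4))/4 = -½ + (-3 + 4)/4 = -½ + (¼)*1 = -½ + ¼ = -¼)
m = I*√105 (m = √(-105) = I*√105 ≈ 10.247*I)
T(s) = -¼
q = 15625/9 (q = (112 + 13)²/9 = (⅑)*125² = (⅑)*15625 = 15625/9 ≈ 1736.1)
√(T(m) + q) = √(-¼ + 15625/9) = √(62491/36) = √62491/6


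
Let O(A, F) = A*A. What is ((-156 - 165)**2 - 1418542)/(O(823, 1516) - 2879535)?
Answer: 1315501/2202206 ≈ 0.59736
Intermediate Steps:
O(A, F) = A**2
((-156 - 165)**2 - 1418542)/(O(823, 1516) - 2879535) = ((-156 - 165)**2 - 1418542)/(823**2 - 2879535) = ((-321)**2 - 1418542)/(677329 - 2879535) = (103041 - 1418542)/(-2202206) = -1315501*(-1/2202206) = 1315501/2202206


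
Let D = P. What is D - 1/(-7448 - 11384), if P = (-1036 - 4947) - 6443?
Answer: -234006431/18832 ≈ -12426.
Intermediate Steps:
P = -12426 (P = -5983 - 6443 = -12426)
D = -12426
D - 1/(-7448 - 11384) = -12426 - 1/(-7448 - 11384) = -12426 - 1/(-18832) = -12426 - 1*(-1/18832) = -12426 + 1/18832 = -234006431/18832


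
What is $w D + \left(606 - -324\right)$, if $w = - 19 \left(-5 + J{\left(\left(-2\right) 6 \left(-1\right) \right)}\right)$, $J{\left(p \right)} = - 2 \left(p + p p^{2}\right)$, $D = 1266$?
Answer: $83829120$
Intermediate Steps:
$J{\left(p \right)} = - 2 p - 2 p^{3}$ ($J{\left(p \right)} = - 2 \left(p + p^{3}\right) = - 2 p - 2 p^{3}$)
$w = 66215$ ($w = - 19 \left(-5 - 2 \left(-2\right) 6 \left(-1\right) \left(1 + \left(\left(-2\right) 6 \left(-1\right)\right)^{2}\right)\right) = - 19 \left(-5 - 2 \left(\left(-12\right) \left(-1\right)\right) \left(1 + \left(\left(-12\right) \left(-1\right)\right)^{2}\right)\right) = - 19 \left(-5 - 24 \left(1 + 12^{2}\right)\right) = - 19 \left(-5 - 24 \left(1 + 144\right)\right) = - 19 \left(-5 - 24 \cdot 145\right) = - 19 \left(-5 - 3480\right) = \left(-19\right) \left(-3485\right) = 66215$)
$w D + \left(606 - -324\right) = 66215 \cdot 1266 + \left(606 - -324\right) = 83828190 + \left(606 + 324\right) = 83828190 + 930 = 83829120$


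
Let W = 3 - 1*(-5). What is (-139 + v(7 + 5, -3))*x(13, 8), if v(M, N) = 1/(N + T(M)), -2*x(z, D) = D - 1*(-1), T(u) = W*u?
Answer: 19389/31 ≈ 625.45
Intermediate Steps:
W = 8 (W = 3 + 5 = 8)
T(u) = 8*u
x(z, D) = -½ - D/2 (x(z, D) = -(D - 1*(-1))/2 = -(D + 1)/2 = -(1 + D)/2 = -½ - D/2)
v(M, N) = 1/(N + 8*M)
(-139 + v(7 + 5, -3))*x(13, 8) = (-139 + 1/(-3 + 8*(7 + 5)))*(-½ - ½*8) = (-139 + 1/(-3 + 8*12))*(-½ - 4) = (-139 + 1/(-3 + 96))*(-9/2) = (-139 + 1/93)*(-9/2) = -12926/93*(-9/2) = 19389/31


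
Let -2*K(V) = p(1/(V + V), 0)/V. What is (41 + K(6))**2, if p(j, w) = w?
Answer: 1681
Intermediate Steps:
K(V) = 0 (K(V) = -0/V = -1/2*0 = 0)
(41 + K(6))**2 = (41 + 0)**2 = 41**2 = 1681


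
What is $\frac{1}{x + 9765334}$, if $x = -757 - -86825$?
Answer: $\frac{1}{9851402} \approx 1.0151 \cdot 10^{-7}$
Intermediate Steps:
$x = 86068$ ($x = -757 + 86825 = 86068$)
$\frac{1}{x + 9765334} = \frac{1}{86068 + 9765334} = \frac{1}{9851402}$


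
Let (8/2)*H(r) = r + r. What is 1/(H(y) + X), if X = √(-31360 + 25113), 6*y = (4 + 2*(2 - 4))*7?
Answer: -I*√6247/6247 ≈ -0.012652*I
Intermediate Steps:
y = 0 (y = ((4 + 2*(2 - 4))*7)/6 = ((4 + 2*(-2))*7)/6 = ((4 - 4)*7)/6 = (0*7)/6 = (⅙)*0 = 0)
H(r) = r/2 (H(r) = (r + r)/4 = (2*r)/4 = r/2)
X = I*√6247 (X = √(-6247) = I*√6247 ≈ 79.038*I)
1/(H(y) + X) = 1/((½)*0 + I*√6247) = 1/(0 + I*√6247) = 1/(I*√6247) = -I*√6247/6247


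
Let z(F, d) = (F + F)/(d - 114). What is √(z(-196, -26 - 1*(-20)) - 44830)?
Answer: I*√10086015/15 ≈ 211.72*I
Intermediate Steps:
z(F, d) = 2*F/(-114 + d) (z(F, d) = (2*F)/(-114 + d) = 2*F/(-114 + d))
√(z(-196, -26 - 1*(-20)) - 44830) = √(2*(-196)/(-114 + (-26 - 1*(-20))) - 44830) = √(2*(-196)/(-114 + (-26 + 20)) - 44830) = √(2*(-196)/(-114 - 6) - 44830) = √(2*(-196)/(-120) - 44830) = √(2*(-196)*(-1/120) - 44830) = √(49/15 - 44830) = √(-672401/15) = I*√10086015/15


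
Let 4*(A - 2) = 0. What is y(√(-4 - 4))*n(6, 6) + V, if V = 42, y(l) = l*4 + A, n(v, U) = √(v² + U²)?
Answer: 42 + 12*√2 + 96*I ≈ 58.971 + 96.0*I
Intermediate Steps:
A = 2 (A = 2 + (¼)*0 = 2 + 0 = 2)
n(v, U) = √(U² + v²)
y(l) = 2 + 4*l (y(l) = l*4 + 2 = 4*l + 2 = 2 + 4*l)
y(√(-4 - 4))*n(6, 6) + V = (2 + 4*√(-4 - 4))*√(6² + 6²) + 42 = (2 + 4*√(-8))*√(36 + 36) + 42 = (2 + 4*(2*I*√2))*√72 + 42 = (2 + 8*I*√2)*(6*√2) + 42 = 6*√2*(2 + 8*I*√2) + 42 = 42 + 6*√2*(2 + 8*I*√2)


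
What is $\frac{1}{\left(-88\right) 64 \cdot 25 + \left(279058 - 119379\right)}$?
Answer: $\frac{1}{18879} \approx 5.2969 \cdot 10^{-5}$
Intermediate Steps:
$\frac{1}{\left(-88\right) 64 \cdot 25 + \left(279058 - 119379\right)} = \frac{1}{\left(-5632\right) 25 + \left(279058 - 119379\right)} = \frac{1}{-140800 + 159679} = \frac{1}{18879}$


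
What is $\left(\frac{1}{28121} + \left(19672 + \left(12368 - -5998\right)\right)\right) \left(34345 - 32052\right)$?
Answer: $\frac{2452745511507}{28121} \approx 8.7221 \cdot 10^{7}$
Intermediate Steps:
$\left(\frac{1}{28121} + \left(19672 + \left(12368 - -5998\right)\right)\right) \left(34345 - 32052\right) = \left(\frac{1}{28121} + \left(19672 + \left(12368 + 5998\right)\right)\right) 2293 = \left(\frac{1}{28121} + \left(19672 + 18366\right)\right) 2293 = \left(\frac{1}{28121} + 38038\right) 2293 = \frac{1069666599}{28121} \cdot 2293 = \frac{2452745511507}{28121}$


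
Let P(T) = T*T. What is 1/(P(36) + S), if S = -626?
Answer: 1/670 ≈ 0.0014925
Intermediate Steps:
P(T) = T**2
1/(P(36) + S) = 1/(36**2 - 626) = 1/(1296 - 626) = 1/670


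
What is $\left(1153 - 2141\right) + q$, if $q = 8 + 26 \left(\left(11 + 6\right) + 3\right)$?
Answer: $-460$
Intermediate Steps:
$q = 528$ ($q = 8 + 26 \left(17 + 3\right) = 8 + 26 \cdot 20 = 8 + 520 = 528$)
$\left(1153 - 2141\right) + q = \left(1153 - 2141\right) + 528 = -988 + 528 = -460$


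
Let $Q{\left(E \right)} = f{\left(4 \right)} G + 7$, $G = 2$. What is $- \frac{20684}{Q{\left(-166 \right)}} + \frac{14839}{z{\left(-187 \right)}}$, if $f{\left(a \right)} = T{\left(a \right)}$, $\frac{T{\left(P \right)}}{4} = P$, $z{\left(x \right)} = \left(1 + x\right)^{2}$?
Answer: $- \frac{238334981}{449748} \approx -529.93$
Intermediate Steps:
$T{\left(P \right)} = 4 P$
$f{\left(a \right)} = 4 a$
$Q{\left(E \right)} = 39$ ($Q{\left(E \right)} = 4 \cdot 4 \cdot 2 + 7 = 16 \cdot 2 + 7 = 32 + 7 = 39$)
$- \frac{20684}{Q{\left(-166 \right)}} + \frac{14839}{z{\left(-187 \right)}} = - \frac{20684}{39} + \frac{14839}{\left(1 - 187\right)^{2}} = \left(-20684\right) \frac{1}{39} + \frac{14839}{\left(-186\right)^{2}} = - \frac{20684}{39} + \frac{14839}{34596} = - \frac{238334981}{449748}$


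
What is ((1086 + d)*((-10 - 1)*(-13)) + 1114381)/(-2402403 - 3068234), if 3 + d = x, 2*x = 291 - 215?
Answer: -1274684/5470637 ≈ -0.23300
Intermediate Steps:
x = 38 (x = (291 - 215)/2 = (1/2)*76 = 38)
d = 35 (d = -3 + 38 = 35)
((1086 + d)*((-10 - 1)*(-13)) + 1114381)/(-2402403 - 3068234) = ((1086 + 35)*((-10 - 1)*(-13)) + 1114381)/(-2402403 - 3068234) = (1121*(-11*(-13)) + 1114381)/(-5470637) = (1121*143 + 1114381)*(-1/5470637) = (160303 + 1114381)*(-1/5470637) = 1274684*(-1/5470637) = -1274684/5470637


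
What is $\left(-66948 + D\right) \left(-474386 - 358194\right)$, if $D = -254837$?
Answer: $267911755300$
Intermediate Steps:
$\left(-66948 + D\right) \left(-474386 - 358194\right) = \left(-66948 - 254837\right) \left(-474386 - 358194\right) = \left(-321785\right) \left(-832580\right) = 267911755300$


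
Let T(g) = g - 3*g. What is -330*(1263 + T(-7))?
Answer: -421410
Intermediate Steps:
T(g) = -2*g
-330*(1263 + T(-7)) = -330*(1263 - 2*(-7)) = -330*(1263 + 14) = -330*1277 = -421410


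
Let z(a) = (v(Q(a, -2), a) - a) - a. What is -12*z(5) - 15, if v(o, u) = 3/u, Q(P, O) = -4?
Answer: 489/5 ≈ 97.800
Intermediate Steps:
z(a) = -2*a + 3/a (z(a) = (3/a - a) - a = (-a + 3/a) - a = -2*a + 3/a)
-12*z(5) - 15 = -12*(-2*5 + 3/5) - 15 = -12*(-10 + 3*(⅕)) - 15 = -12*(-10 + ⅗) - 15 = -12*(-47/5) - 15 = 564/5 - 15 = 489/5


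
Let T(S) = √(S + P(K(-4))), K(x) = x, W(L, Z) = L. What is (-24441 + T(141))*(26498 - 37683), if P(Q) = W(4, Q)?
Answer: 273372585 - 11185*√145 ≈ 2.7324e+8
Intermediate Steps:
P(Q) = 4
T(S) = √(4 + S) (T(S) = √(S + 4) = √(4 + S))
(-24441 + T(141))*(26498 - 37683) = (-24441 + √(4 + 141))*(26498 - 37683) = (-24441 + √145)*(-11185) = 273372585 - 11185*√145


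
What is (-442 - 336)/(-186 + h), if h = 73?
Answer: 778/113 ≈ 6.8850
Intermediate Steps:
(-442 - 336)/(-186 + h) = (-442 - 336)/(-186 + 73) = -778/(-113) = -778*(-1/113) = 778/113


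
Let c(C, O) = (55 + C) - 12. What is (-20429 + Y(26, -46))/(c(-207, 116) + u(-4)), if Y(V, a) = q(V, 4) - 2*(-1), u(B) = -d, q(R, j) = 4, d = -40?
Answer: 20423/124 ≈ 164.70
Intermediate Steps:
c(C, O) = 43 + C
u(B) = 40 (u(B) = -1*(-40) = 40)
Y(V, a) = 6 (Y(V, a) = 4 - 2*(-1) = 4 + 2 = 6)
(-20429 + Y(26, -46))/(c(-207, 116) + u(-4)) = (-20429 + 6)/((43 - 207) + 40) = -20423/(-164 + 40) = -20423/(-124) = -20423*(-1/124) = 20423/124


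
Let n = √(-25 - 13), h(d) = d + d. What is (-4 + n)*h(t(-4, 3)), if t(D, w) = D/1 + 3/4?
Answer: 26 - 13*I*√38/2 ≈ 26.0 - 40.069*I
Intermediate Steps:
t(D, w) = ¾ + D (t(D, w) = D*1 + 3*(¼) = D + ¾ = ¾ + D)
h(d) = 2*d
n = I*√38 (n = √(-38) = I*√38 ≈ 6.1644*I)
(-4 + n)*h(t(-4, 3)) = (-4 + I*√38)*(2*(¾ - 4)) = (-4 + I*√38)*(2*(-13/4)) = (-4 + I*√38)*(-13/2) = 26 - 13*I*√38/2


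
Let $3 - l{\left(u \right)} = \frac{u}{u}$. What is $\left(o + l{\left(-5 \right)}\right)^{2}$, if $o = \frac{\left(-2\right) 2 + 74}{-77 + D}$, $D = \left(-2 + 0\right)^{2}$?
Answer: $\frac{5776}{5329} \approx 1.0839$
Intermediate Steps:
$l{\left(u \right)} = 2$ ($l{\left(u \right)} = 3 - \frac{u}{u} = 3 - 1 = 2$)
$D = 4$ ($D = \left(-2\right)^{2} = 4$)
$o = - \frac{70}{73}$ ($o = \frac{\left(-2\right) 2 + 74}{-77 + 4} = \frac{-4 + 74}{-73} = 70 \left(- \frac{1}{73}\right) = - \frac{70}{73} \approx -0.9589$)
$\left(o + l{\left(-5 \right)}\right)^{2} = \left(- \frac{70}{73} + 2\right)^{2} = \left(\frac{76}{73}\right)^{2} = \frac{5776}{5329}$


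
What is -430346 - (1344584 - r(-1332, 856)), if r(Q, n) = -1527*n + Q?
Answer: -3083374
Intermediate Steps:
r(Q, n) = Q - 1527*n
-430346 - (1344584 - r(-1332, 856)) = -430346 - (1344584 - (-1332 - 1527*856)) = -430346 - (1344584 - (-1332 - 1307112)) = -430346 - (1344584 - 1*(-1308444)) = -430346 - (1344584 + 1308444) = -430346 - 1*2653028 = -430346 - 2653028 = -3083374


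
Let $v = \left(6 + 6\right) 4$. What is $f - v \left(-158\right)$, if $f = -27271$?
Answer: $-19687$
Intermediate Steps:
$v = 48$ ($v = 12 \cdot 4 = 48$)
$f - v \left(-158\right) = -27271 - 48 \left(-158\right) = -27271 - -7584 = -27271 + 7584 = -19687$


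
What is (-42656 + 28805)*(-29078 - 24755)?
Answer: 745640883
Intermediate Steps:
(-42656 + 28805)*(-29078 - 24755) = -13851*(-53833) = 745640883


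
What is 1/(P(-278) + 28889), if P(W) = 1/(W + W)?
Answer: 556/16062283 ≈ 3.4615e-5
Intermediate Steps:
P(W) = 1/(2*W)
1/(P(-278) + 28889) = 1/((½)/(-278) + 28889) = 1/((½)*(-1/278) + 28889) = 1/(-1/556 + 28889) = 1/(16062283/556) = 556/16062283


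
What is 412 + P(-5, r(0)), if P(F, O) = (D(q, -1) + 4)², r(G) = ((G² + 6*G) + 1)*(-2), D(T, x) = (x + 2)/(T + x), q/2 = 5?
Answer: 34741/81 ≈ 428.90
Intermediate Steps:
q = 10 (q = 2*5 = 10)
D(T, x) = (2 + x)/(T + x)
r(G) = -2 - 12*G - 2*G² (r(G) = (1 + G² + 6*G)*(-2) = -2 - 12*G - 2*G²)
P(F, O) = 1369/81 (P(F, O) = ((2 - 1)/(10 - 1) + 4)² = (1/9 + 4)² = ((⅑)*1 + 4)² = (⅑ + 4)² = (37/9)² = 1369/81)
412 + P(-5, r(0)) = 412 + 1369/81 = 34741/81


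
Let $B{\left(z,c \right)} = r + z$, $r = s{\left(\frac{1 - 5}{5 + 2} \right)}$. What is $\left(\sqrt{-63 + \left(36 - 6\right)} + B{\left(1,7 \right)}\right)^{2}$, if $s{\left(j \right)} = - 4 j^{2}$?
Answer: $\frac{\left(-15 + 49 i \sqrt{33}\right)^{2}}{2401} \approx -32.906 - 3.5171 i$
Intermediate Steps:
$r = - \frac{64}{49}$ ($r = - 4 \left(\frac{1 - 5}{5 + 2}\right)^{2} = - 4 \left(- \frac{4}{7}\right)^{2} = \left(-4\right) \frac{16}{49} = - \frac{64}{49} \approx -1.3061$)
$B{\left(z,c \right)} = - \frac{64}{49} + z$
$\left(\sqrt{-63 + \left(36 - 6\right)} + B{\left(1,7 \right)}\right)^{2} = \left(\sqrt{-63 + \left(36 - 6\right)} + \left(- \frac{64}{49} + 1\right)\right)^{2} = \left(\sqrt{-63 + \left(36 - 6\right)} - \frac{15}{49}\right)^{2} = \left(\sqrt{-63 + 30} - \frac{15}{49}\right)^{2} = \left(\sqrt{-33} - \frac{15}{49}\right)^{2} = \left(i \sqrt{33} - \frac{15}{49}\right)^{2} = \left(- \frac{15}{49} + i \sqrt{33}\right)^{2}$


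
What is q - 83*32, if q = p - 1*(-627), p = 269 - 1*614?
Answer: -2374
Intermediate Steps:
p = -345 (p = 269 - 614 = -345)
q = 282 (q = -345 - 1*(-627) = -345 + 627 = 282)
q - 83*32 = 282 - 83*32 = 282 - 1*2656 = 282 - 2656 = -2374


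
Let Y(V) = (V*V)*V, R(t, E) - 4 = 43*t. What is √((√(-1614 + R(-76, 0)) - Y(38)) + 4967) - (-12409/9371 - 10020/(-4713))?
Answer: -11804601/14721841 + √(-49905 + 3*I*√542) ≈ -0.64552 + 223.39*I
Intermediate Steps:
R(t, E) = 4 + 43*t
Y(V) = V³ (Y(V) = V²*V = V³)
√((√(-1614 + R(-76, 0)) - Y(38)) + 4967) - (-12409/9371 - 10020/(-4713)) = √((√(-1614 + (4 + 43*(-76))) - 1*38³) + 4967) - (-12409/9371 - 10020/(-4713)) = √((√(-1614 + (4 - 3268)) - 1*54872) + 4967) - (-12409*1/9371 - 10020*(-1/4713)) = √((√(-1614 - 3264) - 54872) + 4967) - (-12409/9371 + 3340/1571) = √((√(-4878) - 54872) + 4967) - 1*11804601/14721841 = √((3*I*√542 - 54872) + 4967) - 11804601/14721841 = √((-54872 + 3*I*√542) + 4967) - 11804601/14721841 = √(-49905 + 3*I*√542) - 11804601/14721841 = -11804601/14721841 + √(-49905 + 3*I*√542)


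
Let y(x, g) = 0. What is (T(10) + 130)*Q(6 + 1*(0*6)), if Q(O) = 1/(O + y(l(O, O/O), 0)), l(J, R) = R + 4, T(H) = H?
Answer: 70/3 ≈ 23.333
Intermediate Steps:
l(J, R) = 4 + R
Q(O) = 1/O (Q(O) = 1/(O + 0) = 1/O)
(T(10) + 130)*Q(6 + 1*(0*6)) = (10 + 130)/(6 + 1*(0*6)) = 140/(6 + 1*0) = 140/(6 + 0) = 140/6 = 140*(⅙) = 70/3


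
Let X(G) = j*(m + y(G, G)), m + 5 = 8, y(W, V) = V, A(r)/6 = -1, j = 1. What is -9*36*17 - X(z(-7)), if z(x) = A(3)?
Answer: -5505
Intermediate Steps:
A(r) = -6 (A(r) = 6*(-1) = -6)
z(x) = -6
m = 3 (m = -5 + 8 = 3)
X(G) = 3 + G (X(G) = 1*(3 + G) = 3 + G)
-9*36*17 - X(z(-7)) = -9*36*17 - (3 - 6) = -324*17 - 1*(-3) = -5508 + 3 = -5505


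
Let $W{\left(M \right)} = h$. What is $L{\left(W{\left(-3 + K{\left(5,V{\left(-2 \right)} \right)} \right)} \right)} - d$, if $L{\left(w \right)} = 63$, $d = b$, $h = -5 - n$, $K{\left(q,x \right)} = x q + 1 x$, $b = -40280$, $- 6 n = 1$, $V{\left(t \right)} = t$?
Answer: $40343$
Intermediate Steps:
$n = - \frac{1}{6}$ ($n = \left(- \frac{1}{6}\right) 1 = - \frac{1}{6} \approx -0.16667$)
$K{\left(q,x \right)} = x + q x$ ($K{\left(q,x \right)} = q x + x = x + q x$)
$h = - \frac{29}{6}$ ($h = -5 - - \frac{1}{6} = -5 + \frac{1}{6} = - \frac{29}{6} \approx -4.8333$)
$W{\left(M \right)} = - \frac{29}{6}$
$d = -40280$
$L{\left(W{\left(-3 + K{\left(5,V{\left(-2 \right)} \right)} \right)} \right)} - d = 63 - -40280 = 63 + 40280 = 40343$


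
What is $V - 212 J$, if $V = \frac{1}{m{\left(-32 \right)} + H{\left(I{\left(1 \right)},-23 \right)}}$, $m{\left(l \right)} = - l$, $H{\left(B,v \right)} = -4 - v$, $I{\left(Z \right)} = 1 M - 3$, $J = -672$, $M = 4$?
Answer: $\frac{7265665}{51} \approx 1.4246 \cdot 10^{5}$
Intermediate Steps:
$I{\left(Z \right)} = 1$ ($I{\left(Z \right)} = 1 \cdot 4 - 3 = 4 - 3 = 1$)
$V = \frac{1}{51}$ ($V = \frac{1}{\left(-1\right) \left(-32\right) - -19} = \frac{1}{32 + \left(-4 + 23\right)} = \frac{1}{32 + 19} = \frac{1}{51} \approx 0.019608$)
$V - 212 J = \frac{1}{51} - -142464 = \frac{1}{51} + 142464 = \frac{7265665}{51}$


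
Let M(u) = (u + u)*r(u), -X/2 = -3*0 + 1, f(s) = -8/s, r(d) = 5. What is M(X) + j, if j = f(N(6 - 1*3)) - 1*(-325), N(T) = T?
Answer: 907/3 ≈ 302.33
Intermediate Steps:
X = -2 (X = -2*(-3*0 + 1) = -2*(0 + 1) = -2*1 = -2)
j = 967/3 (j = -8/(6 - 1*3) - 1*(-325) = -8/(6 - 3) + 325 = -8/3 + 325 = 967/3 ≈ 322.33)
M(u) = 10*u (M(u) = (u + u)*5 = (2*u)*5 = 10*u)
M(X) + j = 10*(-2) + 967/3 = -20 + 967/3 = 907/3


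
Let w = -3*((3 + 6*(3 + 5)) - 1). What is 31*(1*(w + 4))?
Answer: -4526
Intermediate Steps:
w = -150 (w = -3*((3 + 6*8) - 1) = -3*((3 + 48) - 1) = -3*(51 - 1) = -3*50 = -150)
31*(1*(w + 4)) = 31*(1*(-150 + 4)) = 31*(1*(-146)) = 31*(-146) = -4526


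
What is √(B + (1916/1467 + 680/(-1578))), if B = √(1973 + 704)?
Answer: √(14474632112 + 16539760449*√2677)/128607 ≈ 7.2536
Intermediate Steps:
B = √2677 ≈ 51.740
√(B + (1916/1467 + 680/(-1578))) = √(√2677 + (1916/1467 + 680/(-1578))) = √(√2677 + (1916*(1/1467) + 680*(-1/1578))) = √(√2677 + (1916/1467 - 340/789)) = √(√2677 + 337648/385821) = √(337648/385821 + √2677)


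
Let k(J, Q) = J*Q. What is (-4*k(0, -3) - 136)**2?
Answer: 18496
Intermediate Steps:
(-4*k(0, -3) - 136)**2 = (-0*(-3) - 136)**2 = (-4*0 - 136)**2 = (0 - 136)**2 = (-136)**2 = 18496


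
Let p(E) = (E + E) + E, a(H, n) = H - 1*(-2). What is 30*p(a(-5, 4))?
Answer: -270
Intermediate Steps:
a(H, n) = 2 + H (a(H, n) = H + 2 = 2 + H)
p(E) = 3*E (p(E) = 2*E + E = 3*E)
30*p(a(-5, 4)) = 30*(3*(2 - 5)) = 30*(3*(-3)) = 30*(-9) = -270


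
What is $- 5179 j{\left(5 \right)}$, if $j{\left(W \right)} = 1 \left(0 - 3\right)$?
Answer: $15537$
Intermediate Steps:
$j{\left(W \right)} = -3$ ($j{\left(W \right)} = 1 \left(-3\right) = -3$)
$- 5179 j{\left(5 \right)} = \left(-5179\right) \left(-3\right) = 15537$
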